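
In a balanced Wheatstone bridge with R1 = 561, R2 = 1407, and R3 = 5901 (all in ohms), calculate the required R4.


At balance: R1*R4 = R2*R3, so R4 = R2*R3/R1.
R4 = 1407 * 5901 / 561
R4 = 8302707 / 561
R4 = 14799.83 ohm

14799.83 ohm


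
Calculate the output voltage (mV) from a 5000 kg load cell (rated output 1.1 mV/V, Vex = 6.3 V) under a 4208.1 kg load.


Vout = rated_output * Vex * (load / capacity).
Vout = 1.1 * 6.3 * (4208.1 / 5000)
Vout = 1.1 * 6.3 * 0.84162
Vout = 5.832 mV

5.832 mV


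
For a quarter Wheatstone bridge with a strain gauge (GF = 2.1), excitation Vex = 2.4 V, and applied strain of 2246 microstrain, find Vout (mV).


Quarter bridge output: Vout = (GF * epsilon * Vex) / 4.
Vout = (2.1 * 2246e-6 * 2.4) / 4
Vout = 0.01131984 / 4 V
Vout = 0.00282996 V = 2.83 mV

2.83 mV


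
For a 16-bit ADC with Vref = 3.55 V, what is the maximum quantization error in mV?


The maximum quantization error is +/- LSB/2.
LSB = Vref / 2^n = 3.55 / 65536 = 5.417e-05 V
Max error = LSB / 2 = 5.417e-05 / 2 = 2.708e-05 V
Max error = 0.0271 mV

0.0271 mV


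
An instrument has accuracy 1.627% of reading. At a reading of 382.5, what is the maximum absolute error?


Absolute error = (accuracy% / 100) * reading.
Error = (1.627 / 100) * 382.5
Error = 0.01627 * 382.5
Error = 6.2233

6.2233


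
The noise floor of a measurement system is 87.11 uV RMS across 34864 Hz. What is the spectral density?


Noise spectral density = Vrms / sqrt(BW).
NSD = 87.11 / sqrt(34864)
NSD = 87.11 / 186.719
NSD = 0.4665 uV/sqrt(Hz)

0.4665 uV/sqrt(Hz)


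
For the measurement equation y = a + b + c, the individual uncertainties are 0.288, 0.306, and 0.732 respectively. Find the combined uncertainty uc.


For a sum of independent quantities, uc = sqrt(u1^2 + u2^2 + u3^2).
uc = sqrt(0.288^2 + 0.306^2 + 0.732^2)
uc = sqrt(0.082944 + 0.093636 + 0.535824)
uc = 0.844

0.844


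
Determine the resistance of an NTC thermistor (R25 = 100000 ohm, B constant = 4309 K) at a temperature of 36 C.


NTC thermistor equation: Rt = R25 * exp(B * (1/T - 1/T25)).
T in Kelvin: 309.15 K, T25 = 298.15 K
1/T - 1/T25 = 1/309.15 - 1/298.15 = -0.00011934
B * (1/T - 1/T25) = 4309 * -0.00011934 = -0.5142
Rt = 100000 * exp(-0.5142) = 59795.5 ohm

59795.5 ohm


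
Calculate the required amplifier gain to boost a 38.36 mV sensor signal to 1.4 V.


Gain = Vout / Vin (converting to same units).
G = 1.4 V / 38.36 mV
G = 1400.0 mV / 38.36 mV
G = 36.5

36.5


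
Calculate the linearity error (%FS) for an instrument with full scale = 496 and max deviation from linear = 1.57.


Linearity error = (max deviation / full scale) * 100%.
Linearity = (1.57 / 496) * 100
Linearity = 0.317 %FS

0.317 %FS


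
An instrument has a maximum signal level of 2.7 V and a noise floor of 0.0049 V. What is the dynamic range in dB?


Dynamic range = 20 * log10(Vmax / Vnoise).
DR = 20 * log10(2.7 / 0.0049)
DR = 20 * log10(551.02)
DR = 54.82 dB

54.82 dB


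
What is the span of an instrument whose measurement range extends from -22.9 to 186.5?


Span = upper range - lower range.
Span = 186.5 - (-22.9)
Span = 209.4

209.4


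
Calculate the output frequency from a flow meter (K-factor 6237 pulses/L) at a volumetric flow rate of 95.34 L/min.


Frequency = K * Q / 60 (converting L/min to L/s).
f = 6237 * 95.34 / 60
f = 594635.58 / 60
f = 9910.59 Hz

9910.59 Hz


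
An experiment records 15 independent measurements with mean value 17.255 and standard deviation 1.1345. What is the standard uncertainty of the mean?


The standard uncertainty for Type A evaluation is u = s / sqrt(n).
u = 1.1345 / sqrt(15)
u = 1.1345 / 3.873
u = 0.2929

0.2929


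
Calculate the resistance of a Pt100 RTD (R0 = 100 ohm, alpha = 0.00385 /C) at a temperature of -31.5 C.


The RTD equation: Rt = R0 * (1 + alpha * T).
Rt = 100 * (1 + 0.00385 * -31.5)
Rt = 100 * (1 + -0.121275)
Rt = 100 * 0.878725
Rt = 87.873 ohm

87.873 ohm


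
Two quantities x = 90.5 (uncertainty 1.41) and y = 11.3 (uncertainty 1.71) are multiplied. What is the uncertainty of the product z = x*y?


For a product z = x*y, the relative uncertainty is:
uz/z = sqrt((ux/x)^2 + (uy/y)^2)
Relative uncertainties: ux/x = 1.41/90.5 = 0.01558
uy/y = 1.71/11.3 = 0.151327
z = 90.5 * 11.3 = 1022.7
uz = 1022.7 * sqrt(0.01558^2 + 0.151327^2) = 155.573

155.573


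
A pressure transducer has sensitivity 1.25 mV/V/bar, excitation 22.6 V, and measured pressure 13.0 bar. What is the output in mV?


Output = sensitivity * Vex * P.
Vout = 1.25 * 22.6 * 13.0
Vout = 28.25 * 13.0
Vout = 367.25 mV

367.25 mV


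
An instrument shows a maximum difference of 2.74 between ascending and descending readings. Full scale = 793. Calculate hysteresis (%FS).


Hysteresis = (max difference / full scale) * 100%.
H = (2.74 / 793) * 100
H = 0.346 %FS

0.346 %FS


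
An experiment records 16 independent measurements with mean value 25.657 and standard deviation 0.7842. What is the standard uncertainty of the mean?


The standard uncertainty for Type A evaluation is u = s / sqrt(n).
u = 0.7842 / sqrt(16)
u = 0.7842 / 4.0
u = 0.1961

0.1961


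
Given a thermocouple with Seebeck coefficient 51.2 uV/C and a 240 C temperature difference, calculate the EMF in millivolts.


The thermocouple output V = sensitivity * dT.
V = 51.2 uV/C * 240 C
V = 12288.0 uV
V = 12.288 mV

12.288 mV


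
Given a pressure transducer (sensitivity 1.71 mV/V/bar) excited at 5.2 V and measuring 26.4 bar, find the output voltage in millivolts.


Output = sensitivity * Vex * P.
Vout = 1.71 * 5.2 * 26.4
Vout = 8.892 * 26.4
Vout = 234.75 mV

234.75 mV


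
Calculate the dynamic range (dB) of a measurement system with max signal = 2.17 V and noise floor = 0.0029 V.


Dynamic range = 20 * log10(Vmax / Vnoise).
DR = 20 * log10(2.17 / 0.0029)
DR = 20 * log10(748.28)
DR = 57.48 dB

57.48 dB


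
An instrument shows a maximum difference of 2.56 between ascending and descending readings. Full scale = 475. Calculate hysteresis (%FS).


Hysteresis = (max difference / full scale) * 100%.
H = (2.56 / 475) * 100
H = 0.539 %FS

0.539 %FS


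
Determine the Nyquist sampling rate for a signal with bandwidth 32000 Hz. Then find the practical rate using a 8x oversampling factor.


By Nyquist theorem, fs_min = 2 * fmax.
fs_min = 2 * 32000 = 64000 Hz
Practical rate = 8 * fs_min = 8 * 64000 = 512000 Hz

fs_min = 64000 Hz, fs_practical = 512000 Hz


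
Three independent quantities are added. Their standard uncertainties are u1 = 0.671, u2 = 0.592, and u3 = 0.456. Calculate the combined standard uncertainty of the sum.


For a sum of independent quantities, uc = sqrt(u1^2 + u2^2 + u3^2).
uc = sqrt(0.671^2 + 0.592^2 + 0.456^2)
uc = sqrt(0.450241 + 0.350464 + 0.207936)
uc = 1.0043

1.0043


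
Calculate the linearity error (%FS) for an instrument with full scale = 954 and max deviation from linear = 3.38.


Linearity error = (max deviation / full scale) * 100%.
Linearity = (3.38 / 954) * 100
Linearity = 0.354 %FS

0.354 %FS


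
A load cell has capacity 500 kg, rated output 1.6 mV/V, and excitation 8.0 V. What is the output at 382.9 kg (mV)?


Vout = rated_output * Vex * (load / capacity).
Vout = 1.6 * 8.0 * (382.9 / 500)
Vout = 1.6 * 8.0 * 0.7658
Vout = 9.802 mV

9.802 mV


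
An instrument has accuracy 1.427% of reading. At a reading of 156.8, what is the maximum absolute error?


Absolute error = (accuracy% / 100) * reading.
Error = (1.427 / 100) * 156.8
Error = 0.01427 * 156.8
Error = 2.2375

2.2375


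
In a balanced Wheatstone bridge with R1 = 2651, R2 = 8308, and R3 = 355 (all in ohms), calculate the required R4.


At balance: R1*R4 = R2*R3, so R4 = R2*R3/R1.
R4 = 8308 * 355 / 2651
R4 = 2949340 / 2651
R4 = 1112.54 ohm

1112.54 ohm


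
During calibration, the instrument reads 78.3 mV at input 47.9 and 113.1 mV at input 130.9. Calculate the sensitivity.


Sensitivity = (y2 - y1) / (x2 - x1).
S = (113.1 - 78.3) / (130.9 - 47.9)
S = 34.8 / 83.0
S = 0.4193 mV/unit

0.4193 mV/unit


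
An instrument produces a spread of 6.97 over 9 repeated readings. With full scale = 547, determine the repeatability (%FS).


Repeatability = (spread / full scale) * 100%.
R = (6.97 / 547) * 100
R = 1.274 %FS

1.274 %FS


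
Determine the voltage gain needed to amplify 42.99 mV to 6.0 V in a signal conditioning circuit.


Gain = Vout / Vin (converting to same units).
G = 6.0 V / 42.99 mV
G = 6000.0 mV / 42.99 mV
G = 139.57

139.57


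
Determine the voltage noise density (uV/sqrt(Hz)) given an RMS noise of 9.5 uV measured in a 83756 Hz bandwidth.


Noise spectral density = Vrms / sqrt(BW).
NSD = 9.5 / sqrt(83756)
NSD = 9.5 / 289.4063
NSD = 0.0328 uV/sqrt(Hz)

0.0328 uV/sqrt(Hz)


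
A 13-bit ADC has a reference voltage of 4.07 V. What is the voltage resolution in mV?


The resolution (LSB) of an ADC is Vref / 2^n.
LSB = 4.07 / 2^13
LSB = 4.07 / 8192
LSB = 0.00049683 V = 0.49682617 mV

0.49682617 mV


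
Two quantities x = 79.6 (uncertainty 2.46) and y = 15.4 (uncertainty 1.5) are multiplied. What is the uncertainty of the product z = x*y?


For a product z = x*y, the relative uncertainty is:
uz/z = sqrt((ux/x)^2 + (uy/y)^2)
Relative uncertainties: ux/x = 2.46/79.6 = 0.030905
uy/y = 1.5/15.4 = 0.097403
z = 79.6 * 15.4 = 1225.8
uz = 1225.8 * sqrt(0.030905^2 + 0.097403^2) = 125.266

125.266


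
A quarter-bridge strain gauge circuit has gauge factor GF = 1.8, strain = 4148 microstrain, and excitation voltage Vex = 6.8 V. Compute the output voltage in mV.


Quarter bridge output: Vout = (GF * epsilon * Vex) / 4.
Vout = (1.8 * 4148e-6 * 6.8) / 4
Vout = 0.05077152 / 4 V
Vout = 0.01269288 V = 12.6929 mV

12.6929 mV


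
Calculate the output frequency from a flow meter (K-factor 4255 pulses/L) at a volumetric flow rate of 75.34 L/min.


Frequency = K * Q / 60 (converting L/min to L/s).
f = 4255 * 75.34 / 60
f = 320571.7 / 60
f = 5342.86 Hz

5342.86 Hz


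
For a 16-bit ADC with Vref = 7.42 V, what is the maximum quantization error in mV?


The maximum quantization error is +/- LSB/2.
LSB = Vref / 2^n = 7.42 / 65536 = 0.00011322 V
Max error = LSB / 2 = 0.00011322 / 2 = 5.661e-05 V
Max error = 0.0566 mV

0.0566 mV


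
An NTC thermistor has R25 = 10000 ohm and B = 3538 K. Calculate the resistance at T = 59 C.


NTC thermistor equation: Rt = R25 * exp(B * (1/T - 1/T25)).
T in Kelvin: 332.15 K, T25 = 298.15 K
1/T - 1/T25 = 1/332.15 - 1/298.15 = -0.00034333
B * (1/T - 1/T25) = 3538 * -0.00034333 = -1.2147
Rt = 10000 * exp(-1.2147) = 2968.0 ohm

2968.0 ohm


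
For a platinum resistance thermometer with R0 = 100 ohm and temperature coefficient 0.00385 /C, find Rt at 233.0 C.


The RTD equation: Rt = R0 * (1 + alpha * T).
Rt = 100 * (1 + 0.00385 * 233.0)
Rt = 100 * (1 + 0.89705)
Rt = 100 * 1.89705
Rt = 189.705 ohm

189.705 ohm


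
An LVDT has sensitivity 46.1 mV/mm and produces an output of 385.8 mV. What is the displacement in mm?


Displacement = Vout / sensitivity.
d = 385.8 / 46.1
d = 8.369 mm

8.369 mm


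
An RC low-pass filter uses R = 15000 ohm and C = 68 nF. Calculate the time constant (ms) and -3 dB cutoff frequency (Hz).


Time constant: tau = R * C.
tau = 15000 * 6.80e-08 = 0.00102 s
tau = 1.02 ms
Cutoff frequency: fc = 1 / (2*pi*R*C).
fc = 1 / (2*pi*0.00102) = 156.03 Hz

tau = 1.02 ms, fc = 156.03 Hz


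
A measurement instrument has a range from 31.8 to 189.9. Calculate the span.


Span = upper range - lower range.
Span = 189.9 - (31.8)
Span = 158.1

158.1


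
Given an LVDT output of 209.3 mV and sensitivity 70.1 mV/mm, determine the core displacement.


Displacement = Vout / sensitivity.
d = 209.3 / 70.1
d = 2.986 mm

2.986 mm


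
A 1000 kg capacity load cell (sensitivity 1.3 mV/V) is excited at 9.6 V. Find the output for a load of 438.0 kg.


Vout = rated_output * Vex * (load / capacity).
Vout = 1.3 * 9.6 * (438.0 / 1000)
Vout = 1.3 * 9.6 * 0.438
Vout = 5.466 mV

5.466 mV


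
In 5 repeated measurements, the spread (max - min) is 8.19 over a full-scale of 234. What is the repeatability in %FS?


Repeatability = (spread / full scale) * 100%.
R = (8.19 / 234) * 100
R = 3.5 %FS

3.5 %FS


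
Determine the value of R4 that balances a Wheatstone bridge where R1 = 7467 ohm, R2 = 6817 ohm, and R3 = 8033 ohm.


At balance: R1*R4 = R2*R3, so R4 = R2*R3/R1.
R4 = 6817 * 8033 / 7467
R4 = 54760961 / 7467
R4 = 7333.73 ohm

7333.73 ohm


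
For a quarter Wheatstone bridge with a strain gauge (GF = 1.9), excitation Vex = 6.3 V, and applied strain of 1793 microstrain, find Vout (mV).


Quarter bridge output: Vout = (GF * epsilon * Vex) / 4.
Vout = (1.9 * 1793e-6 * 6.3) / 4
Vout = 0.02146221 / 4 V
Vout = 0.00536555 V = 5.3656 mV

5.3656 mV


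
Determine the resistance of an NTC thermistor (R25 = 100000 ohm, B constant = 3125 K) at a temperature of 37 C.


NTC thermistor equation: Rt = R25 * exp(B * (1/T - 1/T25)).
T in Kelvin: 310.15 K, T25 = 298.15 K
1/T - 1/T25 = 1/310.15 - 1/298.15 = -0.00012977
B * (1/T - 1/T25) = 3125 * -0.00012977 = -0.4055
Rt = 100000 * exp(-0.4055) = 66662.2 ohm

66662.2 ohm


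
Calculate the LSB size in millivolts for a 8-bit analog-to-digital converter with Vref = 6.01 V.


The resolution (LSB) of an ADC is Vref / 2^n.
LSB = 6.01 / 2^8
LSB = 6.01 / 256
LSB = 0.02347656 V = 23.4765625 mV

23.4765625 mV


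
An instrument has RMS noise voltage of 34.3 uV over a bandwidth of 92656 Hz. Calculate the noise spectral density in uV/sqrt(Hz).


Noise spectral density = Vrms / sqrt(BW).
NSD = 34.3 / sqrt(92656)
NSD = 34.3 / 304.3945
NSD = 0.1127 uV/sqrt(Hz)

0.1127 uV/sqrt(Hz)


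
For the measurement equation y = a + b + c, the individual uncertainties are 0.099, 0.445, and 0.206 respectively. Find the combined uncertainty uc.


For a sum of independent quantities, uc = sqrt(u1^2 + u2^2 + u3^2).
uc = sqrt(0.099^2 + 0.445^2 + 0.206^2)
uc = sqrt(0.009801 + 0.198025 + 0.042436)
uc = 0.5003

0.5003


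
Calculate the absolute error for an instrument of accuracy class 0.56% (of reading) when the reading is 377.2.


Absolute error = (accuracy% / 100) * reading.
Error = (0.56 / 100) * 377.2
Error = 0.0056 * 377.2
Error = 2.1123

2.1123


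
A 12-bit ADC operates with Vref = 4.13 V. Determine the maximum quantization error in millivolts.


The maximum quantization error is +/- LSB/2.
LSB = Vref / 2^n = 4.13 / 4096 = 0.0010083 V
Max error = LSB / 2 = 0.0010083 / 2 = 0.00050415 V
Max error = 0.5042 mV

0.5042 mV


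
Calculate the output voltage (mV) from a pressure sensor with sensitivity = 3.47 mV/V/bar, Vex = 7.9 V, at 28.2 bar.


Output = sensitivity * Vex * P.
Vout = 3.47 * 7.9 * 28.2
Vout = 27.413 * 28.2
Vout = 773.05 mV

773.05 mV


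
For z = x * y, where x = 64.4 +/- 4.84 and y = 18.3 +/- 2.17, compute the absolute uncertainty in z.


For a product z = x*y, the relative uncertainty is:
uz/z = sqrt((ux/x)^2 + (uy/y)^2)
Relative uncertainties: ux/x = 4.84/64.4 = 0.075155
uy/y = 2.17/18.3 = 0.118579
z = 64.4 * 18.3 = 1178.5
uz = 1178.5 * sqrt(0.075155^2 + 0.118579^2) = 165.452

165.452


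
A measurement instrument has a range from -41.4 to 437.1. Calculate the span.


Span = upper range - lower range.
Span = 437.1 - (-41.4)
Span = 478.5

478.5


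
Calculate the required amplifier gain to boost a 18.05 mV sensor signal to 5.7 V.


Gain = Vout / Vin (converting to same units).
G = 5.7 V / 18.05 mV
G = 5700.0 mV / 18.05 mV
G = 315.79

315.79


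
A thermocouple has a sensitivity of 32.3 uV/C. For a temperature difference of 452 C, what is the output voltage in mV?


The thermocouple output V = sensitivity * dT.
V = 32.3 uV/C * 452 C
V = 14599.6 uV
V = 14.6 mV

14.6 mV


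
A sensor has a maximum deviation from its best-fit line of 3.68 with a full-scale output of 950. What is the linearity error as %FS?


Linearity error = (max deviation / full scale) * 100%.
Linearity = (3.68 / 950) * 100
Linearity = 0.387 %FS

0.387 %FS


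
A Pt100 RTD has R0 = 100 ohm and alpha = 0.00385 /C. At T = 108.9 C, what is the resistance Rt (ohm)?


The RTD equation: Rt = R0 * (1 + alpha * T).
Rt = 100 * (1 + 0.00385 * 108.9)
Rt = 100 * (1 + 0.419265)
Rt = 100 * 1.419265
Rt = 141.927 ohm

141.927 ohm


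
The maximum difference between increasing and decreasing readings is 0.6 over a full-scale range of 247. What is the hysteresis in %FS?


Hysteresis = (max difference / full scale) * 100%.
H = (0.6 / 247) * 100
H = 0.243 %FS

0.243 %FS


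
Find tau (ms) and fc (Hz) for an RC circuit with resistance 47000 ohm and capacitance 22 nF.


Time constant: tau = R * C.
tau = 47000 * 2.20e-08 = 0.001034 s
tau = 1.034 ms
Cutoff frequency: fc = 1 / (2*pi*R*C).
fc = 1 / (2*pi*0.001034) = 153.92 Hz

tau = 1.034 ms, fc = 153.92 Hz


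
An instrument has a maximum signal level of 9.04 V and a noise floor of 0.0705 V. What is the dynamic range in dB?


Dynamic range = 20 * log10(Vmax / Vnoise).
DR = 20 * log10(9.04 / 0.0705)
DR = 20 * log10(128.23)
DR = 42.16 dB

42.16 dB


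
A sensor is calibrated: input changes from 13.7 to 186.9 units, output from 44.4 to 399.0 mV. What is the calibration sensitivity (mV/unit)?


Sensitivity = (y2 - y1) / (x2 - x1).
S = (399.0 - 44.4) / (186.9 - 13.7)
S = 354.6 / 173.2
S = 2.0473 mV/unit

2.0473 mV/unit


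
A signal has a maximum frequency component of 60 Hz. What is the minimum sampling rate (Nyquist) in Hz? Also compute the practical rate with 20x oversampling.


By Nyquist theorem, fs_min = 2 * fmax.
fs_min = 2 * 60 = 120 Hz
Practical rate = 20 * fs_min = 20 * 120 = 2400 Hz

fs_min = 120 Hz, fs_practical = 2400 Hz


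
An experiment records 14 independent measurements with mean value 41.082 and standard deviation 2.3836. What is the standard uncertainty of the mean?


The standard uncertainty for Type A evaluation is u = s / sqrt(n).
u = 2.3836 / sqrt(14)
u = 2.3836 / 3.7417
u = 0.637

0.637


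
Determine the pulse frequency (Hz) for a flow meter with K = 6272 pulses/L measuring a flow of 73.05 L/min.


Frequency = K * Q / 60 (converting L/min to L/s).
f = 6272 * 73.05 / 60
f = 458169.6 / 60
f = 7636.16 Hz

7636.16 Hz


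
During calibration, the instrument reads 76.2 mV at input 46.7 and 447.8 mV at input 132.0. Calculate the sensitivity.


Sensitivity = (y2 - y1) / (x2 - x1).
S = (447.8 - 76.2) / (132.0 - 46.7)
S = 371.6 / 85.3
S = 4.3564 mV/unit

4.3564 mV/unit


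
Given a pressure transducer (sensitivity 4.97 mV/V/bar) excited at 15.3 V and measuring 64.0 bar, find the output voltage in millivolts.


Output = sensitivity * Vex * P.
Vout = 4.97 * 15.3 * 64.0
Vout = 76.041 * 64.0
Vout = 4866.62 mV

4866.62 mV


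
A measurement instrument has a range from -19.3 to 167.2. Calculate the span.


Span = upper range - lower range.
Span = 167.2 - (-19.3)
Span = 186.5

186.5


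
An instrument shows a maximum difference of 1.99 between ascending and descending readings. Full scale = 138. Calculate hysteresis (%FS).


Hysteresis = (max difference / full scale) * 100%.
H = (1.99 / 138) * 100
H = 1.442 %FS

1.442 %FS


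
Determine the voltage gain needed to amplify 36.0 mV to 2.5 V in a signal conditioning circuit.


Gain = Vout / Vin (converting to same units).
G = 2.5 V / 36.0 mV
G = 2500.0 mV / 36.0 mV
G = 69.44

69.44


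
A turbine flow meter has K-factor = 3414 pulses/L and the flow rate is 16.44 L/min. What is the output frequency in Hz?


Frequency = K * Q / 60 (converting L/min to L/s).
f = 3414 * 16.44 / 60
f = 56126.16 / 60
f = 935.44 Hz

935.44 Hz


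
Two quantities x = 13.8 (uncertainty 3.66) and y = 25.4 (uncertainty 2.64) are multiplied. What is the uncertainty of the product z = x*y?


For a product z = x*y, the relative uncertainty is:
uz/z = sqrt((ux/x)^2 + (uy/y)^2)
Relative uncertainties: ux/x = 3.66/13.8 = 0.265217
uy/y = 2.64/25.4 = 0.103937
z = 13.8 * 25.4 = 350.5
uz = 350.5 * sqrt(0.265217^2 + 0.103937^2) = 99.848

99.848


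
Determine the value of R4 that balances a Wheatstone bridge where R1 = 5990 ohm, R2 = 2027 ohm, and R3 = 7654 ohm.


At balance: R1*R4 = R2*R3, so R4 = R2*R3/R1.
R4 = 2027 * 7654 / 5990
R4 = 15514658 / 5990
R4 = 2590.09 ohm

2590.09 ohm


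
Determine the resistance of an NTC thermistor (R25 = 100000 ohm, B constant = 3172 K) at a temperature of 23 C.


NTC thermistor equation: Rt = R25 * exp(B * (1/T - 1/T25)).
T in Kelvin: 296.15 K, T25 = 298.15 K
1/T - 1/T25 = 1/296.15 - 1/298.15 = 2.265e-05
B * (1/T - 1/T25) = 3172 * 2.265e-05 = 0.0718
Rt = 100000 * exp(0.0718) = 107449.2 ohm

107449.2 ohm


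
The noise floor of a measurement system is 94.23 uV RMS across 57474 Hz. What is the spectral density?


Noise spectral density = Vrms / sqrt(BW).
NSD = 94.23 / sqrt(57474)
NSD = 94.23 / 239.7374
NSD = 0.3931 uV/sqrt(Hz)

0.3931 uV/sqrt(Hz)


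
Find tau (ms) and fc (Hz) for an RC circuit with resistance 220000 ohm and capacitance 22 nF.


Time constant: tau = R * C.
tau = 220000 * 2.20e-08 = 0.00484 s
tau = 4.84 ms
Cutoff frequency: fc = 1 / (2*pi*R*C).
fc = 1 / (2*pi*0.00484) = 32.88 Hz

tau = 4.84 ms, fc = 32.88 Hz


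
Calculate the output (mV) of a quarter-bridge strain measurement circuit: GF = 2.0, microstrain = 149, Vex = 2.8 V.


Quarter bridge output: Vout = (GF * epsilon * Vex) / 4.
Vout = (2.0 * 149e-6 * 2.8) / 4
Vout = 0.0008344 / 4 V
Vout = 0.0002086 V = 0.2086 mV

0.2086 mV


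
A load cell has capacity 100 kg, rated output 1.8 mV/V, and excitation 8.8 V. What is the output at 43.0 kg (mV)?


Vout = rated_output * Vex * (load / capacity).
Vout = 1.8 * 8.8 * (43.0 / 100)
Vout = 1.8 * 8.8 * 0.43
Vout = 6.811 mV

6.811 mV


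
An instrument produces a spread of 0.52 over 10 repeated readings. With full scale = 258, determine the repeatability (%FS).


Repeatability = (spread / full scale) * 100%.
R = (0.52 / 258) * 100
R = 0.202 %FS

0.202 %FS


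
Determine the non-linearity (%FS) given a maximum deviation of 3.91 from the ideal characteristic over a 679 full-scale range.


Linearity error = (max deviation / full scale) * 100%.
Linearity = (3.91 / 679) * 100
Linearity = 0.576 %FS

0.576 %FS


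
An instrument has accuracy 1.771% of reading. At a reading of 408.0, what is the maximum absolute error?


Absolute error = (accuracy% / 100) * reading.
Error = (1.771 / 100) * 408.0
Error = 0.01771 * 408.0
Error = 7.2257

7.2257


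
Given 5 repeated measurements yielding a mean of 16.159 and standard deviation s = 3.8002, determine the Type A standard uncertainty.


The standard uncertainty for Type A evaluation is u = s / sqrt(n).
u = 3.8002 / sqrt(5)
u = 3.8002 / 2.2361
u = 1.6995

1.6995


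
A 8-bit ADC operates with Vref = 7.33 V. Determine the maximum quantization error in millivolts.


The maximum quantization error is +/- LSB/2.
LSB = Vref / 2^n = 7.33 / 256 = 0.02863281 V
Max error = LSB / 2 = 0.02863281 / 2 = 0.01431641 V
Max error = 14.3164 mV

14.3164 mV


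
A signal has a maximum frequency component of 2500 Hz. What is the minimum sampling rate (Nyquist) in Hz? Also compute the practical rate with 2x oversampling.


By Nyquist theorem, fs_min = 2 * fmax.
fs_min = 2 * 2500 = 5000 Hz
Practical rate = 2 * fs_min = 2 * 5000 = 10000 Hz

fs_min = 5000 Hz, fs_practical = 10000 Hz


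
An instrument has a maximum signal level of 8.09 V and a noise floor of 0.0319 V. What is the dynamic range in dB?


Dynamic range = 20 * log10(Vmax / Vnoise).
DR = 20 * log10(8.09 / 0.0319)
DR = 20 * log10(253.61)
DR = 48.08 dB

48.08 dB


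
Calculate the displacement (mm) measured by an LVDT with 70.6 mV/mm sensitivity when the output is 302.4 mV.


Displacement = Vout / sensitivity.
d = 302.4 / 70.6
d = 4.283 mm

4.283 mm


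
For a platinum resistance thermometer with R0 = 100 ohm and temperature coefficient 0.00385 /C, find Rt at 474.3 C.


The RTD equation: Rt = R0 * (1 + alpha * T).
Rt = 100 * (1 + 0.00385 * 474.3)
Rt = 100 * (1 + 1.826055)
Rt = 100 * 2.826055
Rt = 282.606 ohm

282.606 ohm


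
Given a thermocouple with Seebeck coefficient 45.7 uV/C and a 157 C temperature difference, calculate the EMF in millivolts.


The thermocouple output V = sensitivity * dT.
V = 45.7 uV/C * 157 C
V = 7174.9 uV
V = 7.175 mV

7.175 mV


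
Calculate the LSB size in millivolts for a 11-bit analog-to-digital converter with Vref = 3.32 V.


The resolution (LSB) of an ADC is Vref / 2^n.
LSB = 3.32 / 2^11
LSB = 3.32 / 2048
LSB = 0.00162109 V = 1.62109375 mV

1.62109375 mV


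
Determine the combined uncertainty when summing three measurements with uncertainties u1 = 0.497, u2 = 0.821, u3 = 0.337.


For a sum of independent quantities, uc = sqrt(u1^2 + u2^2 + u3^2).
uc = sqrt(0.497^2 + 0.821^2 + 0.337^2)
uc = sqrt(0.247009 + 0.674041 + 0.113569)
uc = 1.0172

1.0172


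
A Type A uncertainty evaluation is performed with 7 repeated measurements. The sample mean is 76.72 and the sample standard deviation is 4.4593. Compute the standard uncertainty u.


The standard uncertainty for Type A evaluation is u = s / sqrt(n).
u = 4.4593 / sqrt(7)
u = 4.4593 / 2.6458
u = 1.6855

1.6855


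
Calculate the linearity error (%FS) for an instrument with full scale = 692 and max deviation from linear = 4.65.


Linearity error = (max deviation / full scale) * 100%.
Linearity = (4.65 / 692) * 100
Linearity = 0.672 %FS

0.672 %FS


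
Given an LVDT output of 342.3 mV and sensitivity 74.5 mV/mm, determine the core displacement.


Displacement = Vout / sensitivity.
d = 342.3 / 74.5
d = 4.595 mm

4.595 mm


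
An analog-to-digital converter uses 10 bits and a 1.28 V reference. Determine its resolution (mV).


The resolution (LSB) of an ADC is Vref / 2^n.
LSB = 1.28 / 2^10
LSB = 1.28 / 1024
LSB = 0.00125 V = 1.25 mV

1.25 mV


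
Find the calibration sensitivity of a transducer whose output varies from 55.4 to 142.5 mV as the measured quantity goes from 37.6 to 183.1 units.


Sensitivity = (y2 - y1) / (x2 - x1).
S = (142.5 - 55.4) / (183.1 - 37.6)
S = 87.1 / 145.5
S = 0.5986 mV/unit

0.5986 mV/unit


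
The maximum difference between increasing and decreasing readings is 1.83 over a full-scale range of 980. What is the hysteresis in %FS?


Hysteresis = (max difference / full scale) * 100%.
H = (1.83 / 980) * 100
H = 0.187 %FS

0.187 %FS


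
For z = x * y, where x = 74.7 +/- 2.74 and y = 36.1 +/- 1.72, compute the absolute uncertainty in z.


For a product z = x*y, the relative uncertainty is:
uz/z = sqrt((ux/x)^2 + (uy/y)^2)
Relative uncertainties: ux/x = 2.74/74.7 = 0.03668
uy/y = 1.72/36.1 = 0.047645
z = 74.7 * 36.1 = 2696.7
uz = 2696.7 * sqrt(0.03668^2 + 0.047645^2) = 162.148

162.148


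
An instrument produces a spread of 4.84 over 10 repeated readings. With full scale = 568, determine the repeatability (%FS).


Repeatability = (spread / full scale) * 100%.
R = (4.84 / 568) * 100
R = 0.852 %FS

0.852 %FS


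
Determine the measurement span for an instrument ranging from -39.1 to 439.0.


Span = upper range - lower range.
Span = 439.0 - (-39.1)
Span = 478.1

478.1


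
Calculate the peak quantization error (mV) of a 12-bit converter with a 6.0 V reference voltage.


The maximum quantization error is +/- LSB/2.
LSB = Vref / 2^n = 6.0 / 4096 = 0.00146484 V
Max error = LSB / 2 = 0.00146484 / 2 = 0.00073242 V
Max error = 0.7324 mV

0.7324 mV


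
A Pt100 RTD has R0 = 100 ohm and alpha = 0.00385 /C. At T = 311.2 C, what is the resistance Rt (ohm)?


The RTD equation: Rt = R0 * (1 + alpha * T).
Rt = 100 * (1 + 0.00385 * 311.2)
Rt = 100 * (1 + 1.19812)
Rt = 100 * 2.19812
Rt = 219.812 ohm

219.812 ohm


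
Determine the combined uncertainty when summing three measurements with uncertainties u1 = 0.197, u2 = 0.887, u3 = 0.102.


For a sum of independent quantities, uc = sqrt(u1^2 + u2^2 + u3^2).
uc = sqrt(0.197^2 + 0.887^2 + 0.102^2)
uc = sqrt(0.038809 + 0.786769 + 0.010404)
uc = 0.9143

0.9143


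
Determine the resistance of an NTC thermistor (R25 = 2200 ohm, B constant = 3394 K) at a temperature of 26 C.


NTC thermistor equation: Rt = R25 * exp(B * (1/T - 1/T25)).
T in Kelvin: 299.15 K, T25 = 298.15 K
1/T - 1/T25 = 1/299.15 - 1/298.15 = -1.121e-05
B * (1/T - 1/T25) = 3394 * -1.121e-05 = -0.0381
Rt = 2200 * exp(-0.0381) = 2117.9 ohm

2117.9 ohm


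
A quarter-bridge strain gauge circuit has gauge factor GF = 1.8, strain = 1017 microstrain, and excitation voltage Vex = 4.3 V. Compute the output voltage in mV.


Quarter bridge output: Vout = (GF * epsilon * Vex) / 4.
Vout = (1.8 * 1017e-6 * 4.3) / 4
Vout = 0.00787158 / 4 V
Vout = 0.00196789 V = 1.9679 mV

1.9679 mV


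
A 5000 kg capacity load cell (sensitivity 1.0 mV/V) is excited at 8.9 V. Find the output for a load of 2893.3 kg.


Vout = rated_output * Vex * (load / capacity).
Vout = 1.0 * 8.9 * (2893.3 / 5000)
Vout = 1.0 * 8.9 * 0.57866
Vout = 5.15 mV

5.15 mV


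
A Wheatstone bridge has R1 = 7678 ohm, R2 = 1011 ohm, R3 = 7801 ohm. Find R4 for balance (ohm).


At balance: R1*R4 = R2*R3, so R4 = R2*R3/R1.
R4 = 1011 * 7801 / 7678
R4 = 7886811 / 7678
R4 = 1027.2 ohm

1027.2 ohm


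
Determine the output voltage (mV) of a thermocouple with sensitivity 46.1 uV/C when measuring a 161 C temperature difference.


The thermocouple output V = sensitivity * dT.
V = 46.1 uV/C * 161 C
V = 7422.1 uV
V = 7.422 mV

7.422 mV


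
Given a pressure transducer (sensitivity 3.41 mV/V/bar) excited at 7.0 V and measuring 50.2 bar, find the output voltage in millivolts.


Output = sensitivity * Vex * P.
Vout = 3.41 * 7.0 * 50.2
Vout = 23.87 * 50.2
Vout = 1198.27 mV

1198.27 mV


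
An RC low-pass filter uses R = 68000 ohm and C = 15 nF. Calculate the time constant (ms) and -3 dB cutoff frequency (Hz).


Time constant: tau = R * C.
tau = 68000 * 1.50e-08 = 0.00102 s
tau = 1.02 ms
Cutoff frequency: fc = 1 / (2*pi*R*C).
fc = 1 / (2*pi*0.00102) = 156.03 Hz

tau = 1.02 ms, fc = 156.03 Hz


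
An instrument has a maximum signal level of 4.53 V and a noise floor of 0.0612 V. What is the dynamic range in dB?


Dynamic range = 20 * log10(Vmax / Vnoise).
DR = 20 * log10(4.53 / 0.0612)
DR = 20 * log10(74.02)
DR = 37.39 dB

37.39 dB


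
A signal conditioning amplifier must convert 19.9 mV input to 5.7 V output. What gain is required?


Gain = Vout / Vin (converting to same units).
G = 5.7 V / 19.9 mV
G = 5700.0 mV / 19.9 mV
G = 286.43

286.43


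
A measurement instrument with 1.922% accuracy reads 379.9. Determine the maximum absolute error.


Absolute error = (accuracy% / 100) * reading.
Error = (1.922 / 100) * 379.9
Error = 0.01922 * 379.9
Error = 7.3017

7.3017


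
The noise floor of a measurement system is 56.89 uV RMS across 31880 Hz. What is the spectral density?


Noise spectral density = Vrms / sqrt(BW).
NSD = 56.89 / sqrt(31880)
NSD = 56.89 / 178.5497
NSD = 0.3186 uV/sqrt(Hz)

0.3186 uV/sqrt(Hz)


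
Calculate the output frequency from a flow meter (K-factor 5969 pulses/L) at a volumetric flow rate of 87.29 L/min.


Frequency = K * Q / 60 (converting L/min to L/s).
f = 5969 * 87.29 / 60
f = 521034.01 / 60
f = 8683.9 Hz

8683.9 Hz


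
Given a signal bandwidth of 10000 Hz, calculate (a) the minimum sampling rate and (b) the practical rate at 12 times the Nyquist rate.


By Nyquist theorem, fs_min = 2 * fmax.
fs_min = 2 * 10000 = 20000 Hz
Practical rate = 12 * fs_min = 12 * 20000 = 240000 Hz

fs_min = 20000 Hz, fs_practical = 240000 Hz


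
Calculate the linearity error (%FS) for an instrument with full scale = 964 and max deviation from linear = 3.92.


Linearity error = (max deviation / full scale) * 100%.
Linearity = (3.92 / 964) * 100
Linearity = 0.407 %FS

0.407 %FS


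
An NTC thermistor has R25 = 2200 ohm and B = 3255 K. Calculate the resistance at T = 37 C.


NTC thermistor equation: Rt = R25 * exp(B * (1/T - 1/T25)).
T in Kelvin: 310.15 K, T25 = 298.15 K
1/T - 1/T25 = 1/310.15 - 1/298.15 = -0.00012977
B * (1/T - 1/T25) = 3255 * -0.00012977 = -0.4224
Rt = 2200 * exp(-0.4224) = 1442.0 ohm

1442.0 ohm


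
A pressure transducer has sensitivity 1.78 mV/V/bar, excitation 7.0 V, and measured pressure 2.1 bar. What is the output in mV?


Output = sensitivity * Vex * P.
Vout = 1.78 * 7.0 * 2.1
Vout = 12.46 * 2.1
Vout = 26.17 mV

26.17 mV


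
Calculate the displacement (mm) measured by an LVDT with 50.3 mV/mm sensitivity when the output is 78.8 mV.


Displacement = Vout / sensitivity.
d = 78.8 / 50.3
d = 1.567 mm

1.567 mm


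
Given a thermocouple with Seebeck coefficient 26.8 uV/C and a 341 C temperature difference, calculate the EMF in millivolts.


The thermocouple output V = sensitivity * dT.
V = 26.8 uV/C * 341 C
V = 9138.8 uV
V = 9.139 mV

9.139 mV


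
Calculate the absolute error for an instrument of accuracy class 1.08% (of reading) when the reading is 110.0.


Absolute error = (accuracy% / 100) * reading.
Error = (1.08 / 100) * 110.0
Error = 0.0108 * 110.0
Error = 1.188

1.188


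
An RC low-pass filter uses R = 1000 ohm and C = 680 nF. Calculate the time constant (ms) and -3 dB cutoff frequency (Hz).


Time constant: tau = R * C.
tau = 1000 * 6.80e-07 = 0.00068 s
tau = 0.68 ms
Cutoff frequency: fc = 1 / (2*pi*R*C).
fc = 1 / (2*pi*0.00068) = 234.05 Hz

tau = 0.68 ms, fc = 234.05 Hz


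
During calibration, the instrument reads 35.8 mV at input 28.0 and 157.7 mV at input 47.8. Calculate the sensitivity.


Sensitivity = (y2 - y1) / (x2 - x1).
S = (157.7 - 35.8) / (47.8 - 28.0)
S = 121.9 / 19.8
S = 6.1566 mV/unit

6.1566 mV/unit


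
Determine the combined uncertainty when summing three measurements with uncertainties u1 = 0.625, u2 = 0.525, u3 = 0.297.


For a sum of independent quantities, uc = sqrt(u1^2 + u2^2 + u3^2).
uc = sqrt(0.625^2 + 0.525^2 + 0.297^2)
uc = sqrt(0.390625 + 0.275625 + 0.088209)
uc = 0.8686

0.8686


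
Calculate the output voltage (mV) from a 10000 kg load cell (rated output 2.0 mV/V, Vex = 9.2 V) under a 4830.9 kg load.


Vout = rated_output * Vex * (load / capacity).
Vout = 2.0 * 9.2 * (4830.9 / 10000)
Vout = 2.0 * 9.2 * 0.48309
Vout = 8.889 mV

8.889 mV


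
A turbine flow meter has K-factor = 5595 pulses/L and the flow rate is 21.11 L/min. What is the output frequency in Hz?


Frequency = K * Q / 60 (converting L/min to L/s).
f = 5595 * 21.11 / 60
f = 118110.45 / 60
f = 1968.51 Hz

1968.51 Hz


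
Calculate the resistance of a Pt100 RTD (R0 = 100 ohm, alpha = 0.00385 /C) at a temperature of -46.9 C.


The RTD equation: Rt = R0 * (1 + alpha * T).
Rt = 100 * (1 + 0.00385 * -46.9)
Rt = 100 * (1 + -0.180565)
Rt = 100 * 0.819435
Rt = 81.944 ohm

81.944 ohm


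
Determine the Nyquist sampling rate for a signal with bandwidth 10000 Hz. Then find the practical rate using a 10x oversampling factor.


By Nyquist theorem, fs_min = 2 * fmax.
fs_min = 2 * 10000 = 20000 Hz
Practical rate = 10 * fs_min = 10 * 20000 = 200000 Hz

fs_min = 20000 Hz, fs_practical = 200000 Hz


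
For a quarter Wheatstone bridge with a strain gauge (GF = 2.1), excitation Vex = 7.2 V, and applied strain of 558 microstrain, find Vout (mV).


Quarter bridge output: Vout = (GF * epsilon * Vex) / 4.
Vout = (2.1 * 558e-6 * 7.2) / 4
Vout = 0.00843696 / 4 V
Vout = 0.00210924 V = 2.1092 mV

2.1092 mV


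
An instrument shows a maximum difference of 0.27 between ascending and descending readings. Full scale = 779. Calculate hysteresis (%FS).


Hysteresis = (max difference / full scale) * 100%.
H = (0.27 / 779) * 100
H = 0.035 %FS

0.035 %FS


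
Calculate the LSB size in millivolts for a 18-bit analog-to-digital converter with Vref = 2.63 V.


The resolution (LSB) of an ADC is Vref / 2^n.
LSB = 2.63 / 2^18
LSB = 2.63 / 262144
LSB = 1.003e-05 V = 0.01003265 mV

0.01003265 mV


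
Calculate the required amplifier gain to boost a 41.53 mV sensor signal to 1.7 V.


Gain = Vout / Vin (converting to same units).
G = 1.7 V / 41.53 mV
G = 1700.0 mV / 41.53 mV
G = 40.93

40.93


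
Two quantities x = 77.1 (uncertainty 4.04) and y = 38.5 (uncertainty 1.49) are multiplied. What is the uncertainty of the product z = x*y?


For a product z = x*y, the relative uncertainty is:
uz/z = sqrt((ux/x)^2 + (uy/y)^2)
Relative uncertainties: ux/x = 4.04/77.1 = 0.052399
uy/y = 1.49/38.5 = 0.038701
z = 77.1 * 38.5 = 2968.3
uz = 2968.3 * sqrt(0.052399^2 + 0.038701^2) = 193.365

193.365


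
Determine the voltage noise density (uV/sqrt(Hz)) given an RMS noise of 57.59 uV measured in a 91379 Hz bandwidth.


Noise spectral density = Vrms / sqrt(BW).
NSD = 57.59 / sqrt(91379)
NSD = 57.59 / 302.2896
NSD = 0.1905 uV/sqrt(Hz)

0.1905 uV/sqrt(Hz)


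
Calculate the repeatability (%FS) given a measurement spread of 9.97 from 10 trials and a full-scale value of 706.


Repeatability = (spread / full scale) * 100%.
R = (9.97 / 706) * 100
R = 1.412 %FS

1.412 %FS


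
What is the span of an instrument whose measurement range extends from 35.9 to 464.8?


Span = upper range - lower range.
Span = 464.8 - (35.9)
Span = 428.9

428.9


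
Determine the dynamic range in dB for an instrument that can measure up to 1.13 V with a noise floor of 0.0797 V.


Dynamic range = 20 * log10(Vmax / Vnoise).
DR = 20 * log10(1.13 / 0.0797)
DR = 20 * log10(14.18)
DR = 23.03 dB

23.03 dB


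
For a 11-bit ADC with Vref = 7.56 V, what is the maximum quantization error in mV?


The maximum quantization error is +/- LSB/2.
LSB = Vref / 2^n = 7.56 / 2048 = 0.00369141 V
Max error = LSB / 2 = 0.00369141 / 2 = 0.0018457 V
Max error = 1.8457 mV

1.8457 mV


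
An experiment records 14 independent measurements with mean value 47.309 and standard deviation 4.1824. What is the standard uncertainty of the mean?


The standard uncertainty for Type A evaluation is u = s / sqrt(n).
u = 4.1824 / sqrt(14)
u = 4.1824 / 3.7417
u = 1.1178

1.1178


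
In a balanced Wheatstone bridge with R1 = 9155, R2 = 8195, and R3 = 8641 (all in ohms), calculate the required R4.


At balance: R1*R4 = R2*R3, so R4 = R2*R3/R1.
R4 = 8195 * 8641 / 9155
R4 = 70812995 / 9155
R4 = 7734.9 ohm

7734.9 ohm


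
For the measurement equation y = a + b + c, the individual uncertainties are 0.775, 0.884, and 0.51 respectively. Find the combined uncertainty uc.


For a sum of independent quantities, uc = sqrt(u1^2 + u2^2 + u3^2).
uc = sqrt(0.775^2 + 0.884^2 + 0.51^2)
uc = sqrt(0.600625 + 0.781456 + 0.2601)
uc = 1.2815

1.2815


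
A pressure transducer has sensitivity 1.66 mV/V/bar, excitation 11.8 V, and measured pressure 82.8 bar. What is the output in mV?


Output = sensitivity * Vex * P.
Vout = 1.66 * 11.8 * 82.8
Vout = 19.588 * 82.8
Vout = 1621.89 mV

1621.89 mV


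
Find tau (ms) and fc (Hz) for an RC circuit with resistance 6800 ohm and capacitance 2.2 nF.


Time constant: tau = R * C.
tau = 6800 * 2.20e-09 = 1.496e-05 s
tau = 0.015 ms
Cutoff frequency: fc = 1 / (2*pi*R*C).
fc = 1 / (2*pi*1.496e-05) = 10638.7 Hz

tau = 0.015 ms, fc = 10638.7 Hz


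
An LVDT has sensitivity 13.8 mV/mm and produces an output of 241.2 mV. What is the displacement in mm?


Displacement = Vout / sensitivity.
d = 241.2 / 13.8
d = 17.478 mm

17.478 mm


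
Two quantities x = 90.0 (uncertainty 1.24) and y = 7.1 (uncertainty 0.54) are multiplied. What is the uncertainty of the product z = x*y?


For a product z = x*y, the relative uncertainty is:
uz/z = sqrt((ux/x)^2 + (uy/y)^2)
Relative uncertainties: ux/x = 1.24/90.0 = 0.013778
uy/y = 0.54/7.1 = 0.076056
z = 90.0 * 7.1 = 639.0
uz = 639.0 * sqrt(0.013778^2 + 0.076056^2) = 49.391

49.391


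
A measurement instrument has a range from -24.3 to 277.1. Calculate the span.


Span = upper range - lower range.
Span = 277.1 - (-24.3)
Span = 301.4

301.4


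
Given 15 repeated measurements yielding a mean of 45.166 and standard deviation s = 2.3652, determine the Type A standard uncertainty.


The standard uncertainty for Type A evaluation is u = s / sqrt(n).
u = 2.3652 / sqrt(15)
u = 2.3652 / 3.873
u = 0.6107

0.6107
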